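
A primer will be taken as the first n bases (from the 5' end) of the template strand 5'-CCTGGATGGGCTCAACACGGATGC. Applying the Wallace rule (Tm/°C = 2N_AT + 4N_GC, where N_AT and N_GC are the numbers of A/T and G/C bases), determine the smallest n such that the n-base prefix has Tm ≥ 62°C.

n = 19

First 18 bases: CCTGGATGGGCTCAACAC → Tm = 58°C (< 62°C)
First 19 bases: CCTGGATGGGCTCAACACG → Tm = 62°C (≥ 62°C)
Since every base adds ≥2°C, Tm only increases with n, so the threshold is first crossed at n = 19.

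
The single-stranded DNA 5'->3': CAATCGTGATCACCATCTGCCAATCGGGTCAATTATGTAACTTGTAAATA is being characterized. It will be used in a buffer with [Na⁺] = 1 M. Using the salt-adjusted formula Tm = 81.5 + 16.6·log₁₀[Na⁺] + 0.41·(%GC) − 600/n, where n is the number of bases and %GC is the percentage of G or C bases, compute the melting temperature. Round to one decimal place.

Length n = 50. Counting bases: C=11, T=15, A=16, G=8
G+C = 19, so %GC = 19/50 × 100 = 38%
Salt term: 16.6 × (0) = 0
GC term: 0.41 × 38 = 15.58; length term: −600/50 = −12
Tm = 81.5 + (0) + 15.58 − 12 = 85.08 → 85.1°C

85.1°C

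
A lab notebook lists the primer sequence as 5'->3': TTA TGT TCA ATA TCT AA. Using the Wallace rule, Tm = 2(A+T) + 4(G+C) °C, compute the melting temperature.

40°C

Counting bases: A=6, G=1, T=8, C=2
A+T = 14, G+C = 3
Tm = 4·3 + 2·14 = 12 + 28 = 40°C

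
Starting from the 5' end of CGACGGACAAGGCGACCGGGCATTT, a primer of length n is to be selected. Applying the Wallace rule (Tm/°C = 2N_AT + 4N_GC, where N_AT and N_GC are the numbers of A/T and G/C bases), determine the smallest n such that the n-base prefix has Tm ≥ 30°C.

n = 9

First 8 bases: CGACGGAC → Tm = 28°C (< 30°C)
First 9 bases: CGACGGACA → Tm = 30°C (≥ 30°C)
Since every base adds ≥2°C, Tm only increases with n, so the threshold is first crossed at n = 9.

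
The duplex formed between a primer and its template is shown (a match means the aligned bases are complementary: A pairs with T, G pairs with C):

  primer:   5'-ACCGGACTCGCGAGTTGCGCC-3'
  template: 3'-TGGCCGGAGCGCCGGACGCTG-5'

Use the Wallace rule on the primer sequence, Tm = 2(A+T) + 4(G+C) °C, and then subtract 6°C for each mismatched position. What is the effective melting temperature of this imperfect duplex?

42°C

Primer base counts: A=3, T=3, G=7, C=8 → A+T=6, G+C=15
Perfect-match Tm = 2(6) + 4(15) = 12 + 60 = 72°C
Mismatches (positions where the bases are not complementary): 5 (at positions 6, 13, 14, 15, 20)
Effective Tm = 72 − 5×6 = 72 − 30 = 42°C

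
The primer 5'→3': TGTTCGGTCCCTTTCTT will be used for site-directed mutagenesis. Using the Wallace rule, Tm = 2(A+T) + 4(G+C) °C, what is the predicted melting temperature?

50°C

Base counts: T=9, C=5, A=0, G=3
So N_AT = 9 and N_GC = 8.
Tm = 4·8 + 2·9 = 32 + 18 = 50°C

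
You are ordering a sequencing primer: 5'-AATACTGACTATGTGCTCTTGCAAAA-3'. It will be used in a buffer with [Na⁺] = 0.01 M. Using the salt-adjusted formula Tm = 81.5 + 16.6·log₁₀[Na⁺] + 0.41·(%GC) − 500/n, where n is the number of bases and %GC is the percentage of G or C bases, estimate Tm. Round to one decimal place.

43.3°C

Length n = 26. T=8, A=9, G=4, C=5
G+C = 9, so %GC = 9/26 × 100 = 34.615%
Salt term: 16.6 × (-2) = -33.2
GC term: 0.41 × 34.615 = 14.192; length term: −500/26 = −19.231
Tm = 81.5 + (-33.2) + 14.192 − 19.231 = 43.261 → 43.3°C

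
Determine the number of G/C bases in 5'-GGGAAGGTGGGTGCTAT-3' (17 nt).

10

G=9, C=1, T=4, A=3
Total G or C: 9 + 1 = 10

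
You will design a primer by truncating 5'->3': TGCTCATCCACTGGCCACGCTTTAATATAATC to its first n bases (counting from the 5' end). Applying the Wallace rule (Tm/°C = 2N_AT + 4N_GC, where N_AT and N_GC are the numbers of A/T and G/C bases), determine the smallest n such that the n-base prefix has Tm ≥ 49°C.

First 15 bases: TGCTCATCCACTGGC → Tm = 48°C (< 49°C)
First 16 bases: TGCTCATCCACTGGCC → Tm = 52°C (≥ 49°C)
Since every base adds ≥2°C, Tm only increases with n, so the threshold is first crossed at n = 16.

n = 16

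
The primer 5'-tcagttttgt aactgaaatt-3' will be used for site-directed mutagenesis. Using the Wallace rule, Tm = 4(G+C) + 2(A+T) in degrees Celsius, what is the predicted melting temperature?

50°C

Scanning the sequence gives C=2, G=3, A=6, T=9.
AT pairs contribute 15, GC pairs contribute 5.
Tm = 2×15 + 4×5 = 50°C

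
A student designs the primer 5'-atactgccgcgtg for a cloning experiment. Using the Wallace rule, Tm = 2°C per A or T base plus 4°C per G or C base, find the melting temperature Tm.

Counting bases: G=4, T=3, C=4, A=2
A+T = 5, G+C = 8
Tm = 4·8 + 2·5 = 32 + 10 = 42°C

42°C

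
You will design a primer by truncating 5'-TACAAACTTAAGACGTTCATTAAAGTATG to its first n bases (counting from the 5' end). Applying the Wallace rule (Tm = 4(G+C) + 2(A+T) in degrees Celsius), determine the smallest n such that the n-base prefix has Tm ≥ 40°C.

n = 15

First 14 bases: TACAAACTTAAGAC → Tm = 36°C (< 40°C)
First 15 bases: TACAAACTTAAGACG → Tm = 40°C (≥ 40°C)
Since every base adds ≥2°C, Tm only increases with n, so the threshold is first crossed at n = 15.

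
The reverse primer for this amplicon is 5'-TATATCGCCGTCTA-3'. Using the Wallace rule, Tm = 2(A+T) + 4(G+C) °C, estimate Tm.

40°C

Counting bases: A=3, G=2, T=5, C=4
AT pairs contribute 8, GC pairs contribute 6.
Tm = 2(8) + 4(6) = 16 + 24 = 40°C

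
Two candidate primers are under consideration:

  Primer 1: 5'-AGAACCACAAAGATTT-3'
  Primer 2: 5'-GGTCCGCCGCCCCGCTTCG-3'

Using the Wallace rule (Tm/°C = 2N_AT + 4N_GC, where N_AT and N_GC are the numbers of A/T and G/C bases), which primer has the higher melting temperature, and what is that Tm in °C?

Primer 2, 70°C

Primer 1: A+T=11, G+C=5 → Tm = 2(11)+4(5) = 42°C
Primer 2: A+T=3, G+C=16 → Tm = 2(3)+4(16) = 70°C
42°C vs 70°C → primer 2 is higher.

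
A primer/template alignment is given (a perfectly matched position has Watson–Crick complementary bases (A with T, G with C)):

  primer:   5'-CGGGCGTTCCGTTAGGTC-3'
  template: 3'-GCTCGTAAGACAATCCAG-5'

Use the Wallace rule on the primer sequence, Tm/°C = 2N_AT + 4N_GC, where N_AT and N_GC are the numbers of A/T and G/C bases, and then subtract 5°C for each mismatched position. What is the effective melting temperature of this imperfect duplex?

45°C

Primer base counts: A=1, T=5, G=7, C=5 → A+T=6, G+C=12
Perfect-match Tm = 2(6) + 4(12) = 12 + 48 = 60°C
Mismatches (positions where the bases are not complementary): 3 (at positions 3, 6, 10)
Effective Tm = 60 − 3×5 = 60 − 15 = 45°C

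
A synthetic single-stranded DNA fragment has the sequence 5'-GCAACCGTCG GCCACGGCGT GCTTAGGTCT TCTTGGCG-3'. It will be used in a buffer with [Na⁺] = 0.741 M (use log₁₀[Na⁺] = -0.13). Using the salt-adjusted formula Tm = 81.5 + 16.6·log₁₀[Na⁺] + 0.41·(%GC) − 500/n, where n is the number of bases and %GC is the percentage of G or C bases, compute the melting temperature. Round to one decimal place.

Length n = 38. Scanning the sequence gives G=13, C=12, A=4, T=9.
G+C = 25, so %GC = 25/38 × 100 = 65.789%
Salt term: 16.6 × (-0.13) = -2.158
GC term: 0.41 × 65.789 = 26.973; length term: −500/38 = −13.158
Tm = 81.5 + (-2.158) + 26.973 − 13.158 = 93.157 → 93.2°C

93.2°C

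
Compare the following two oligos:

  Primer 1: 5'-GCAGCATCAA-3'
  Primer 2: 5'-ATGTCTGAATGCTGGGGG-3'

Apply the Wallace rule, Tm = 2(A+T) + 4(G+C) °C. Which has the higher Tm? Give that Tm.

Primer 2, 56°C

Primer 1: A+T=5, G+C=5 → Tm = 2(5)+4(5) = 30°C
Primer 2: A+T=8, G+C=10 → Tm = 2(8)+4(10) = 56°C
30°C vs 56°C → primer 2 is higher.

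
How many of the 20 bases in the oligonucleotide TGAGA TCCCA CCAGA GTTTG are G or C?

10

Counting bases: C=5, T=5, G=5, A=5
Total G or C: 5 + 5 = 10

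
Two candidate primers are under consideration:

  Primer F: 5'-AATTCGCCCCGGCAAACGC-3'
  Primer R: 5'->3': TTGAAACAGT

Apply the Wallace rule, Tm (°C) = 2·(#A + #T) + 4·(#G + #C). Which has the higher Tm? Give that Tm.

Primer F: A+T=7, G+C=12 → Tm = 2(7)+4(12) = 62°C
Primer R: A+T=7, G+C=3 → Tm = 2(7)+4(3) = 26°C
62°C vs 26°C → primer F is higher.

Primer F, 62°C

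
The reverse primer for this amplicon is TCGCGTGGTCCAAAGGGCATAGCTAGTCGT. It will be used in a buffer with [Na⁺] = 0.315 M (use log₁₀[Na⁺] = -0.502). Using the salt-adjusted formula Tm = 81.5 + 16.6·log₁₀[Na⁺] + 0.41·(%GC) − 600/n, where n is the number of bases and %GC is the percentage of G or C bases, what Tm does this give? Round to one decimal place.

Length n = 30. Scanning the sequence gives A=6, T=7, G=10, C=7.
G+C = 17, so %GC = 17/30 × 100 = 56.667%
Salt term: 16.6 × (-0.502) = -8.333
GC term: 0.41 × 56.667 = 23.233; length term: −600/30 = −20
Tm = 81.5 + (-8.333) + 23.233 − 20 = 76.4 → 76.4°C

76.4°C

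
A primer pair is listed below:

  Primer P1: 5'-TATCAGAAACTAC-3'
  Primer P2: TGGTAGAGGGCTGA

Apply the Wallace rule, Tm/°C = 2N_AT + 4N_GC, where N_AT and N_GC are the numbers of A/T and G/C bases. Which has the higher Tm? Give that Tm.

Primer P1: A+T=9, G+C=4 → Tm = 2(9)+4(4) = 34°C
Primer P2: A+T=6, G+C=8 → Tm = 2(6)+4(8) = 44°C
34°C vs 44°C → primer P2 is higher.

Primer P2, 44°C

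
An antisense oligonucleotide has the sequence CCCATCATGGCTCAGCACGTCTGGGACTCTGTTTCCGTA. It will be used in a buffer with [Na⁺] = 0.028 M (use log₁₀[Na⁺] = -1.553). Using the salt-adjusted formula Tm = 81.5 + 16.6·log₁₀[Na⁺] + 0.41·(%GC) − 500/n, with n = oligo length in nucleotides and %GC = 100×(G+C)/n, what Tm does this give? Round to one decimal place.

66.0°C

Length n = 39. Scanning the sequence gives T=11, A=6, C=13, G=9.
G+C = 22, so %GC = 22/39 × 100 = 56.41%
Salt term: 16.6 × (-1.553) = -25.78
GC term: 0.41 × 56.41 = 23.128; length term: −500/39 = −12.821
Tm = 81.5 + (-25.78) + 23.128 − 12.821 = 66.027 → 66.0°C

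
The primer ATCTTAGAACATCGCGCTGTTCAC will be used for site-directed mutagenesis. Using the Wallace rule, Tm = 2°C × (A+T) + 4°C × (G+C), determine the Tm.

70°C

Base counts: C=7, A=6, G=4, T=7
A+T = 13, G+C = 11
Tm = 4·11 + 2·13 = 44 + 26 = 70°C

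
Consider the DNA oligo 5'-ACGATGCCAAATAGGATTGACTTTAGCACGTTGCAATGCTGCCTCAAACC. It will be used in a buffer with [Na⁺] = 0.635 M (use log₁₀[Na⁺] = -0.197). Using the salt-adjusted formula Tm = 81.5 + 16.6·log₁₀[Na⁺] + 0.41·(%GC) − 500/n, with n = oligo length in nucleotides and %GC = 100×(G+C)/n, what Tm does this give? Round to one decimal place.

Length n = 50. Counting bases: T=12, A=15, C=13, G=10
G+C = 23, so %GC = 23/50 × 100 = 46%
Salt term: 16.6 × (-0.197) = -3.27
GC term: 0.41 × 46 = 18.86; length term: −500/50 = −10
Tm = 81.5 + (-3.27) + 18.86 − 10 = 87.09 → 87.1°C

87.1°C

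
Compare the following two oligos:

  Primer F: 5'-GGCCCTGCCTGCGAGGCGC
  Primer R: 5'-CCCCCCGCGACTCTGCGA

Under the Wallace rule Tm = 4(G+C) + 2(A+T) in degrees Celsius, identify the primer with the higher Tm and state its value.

Primer F, 70°C

Primer F: A+T=3, G+C=16 → Tm = 2(3)+4(16) = 70°C
Primer R: A+T=4, G+C=14 → Tm = 2(4)+4(14) = 64°C
70°C vs 64°C → primer F is higher.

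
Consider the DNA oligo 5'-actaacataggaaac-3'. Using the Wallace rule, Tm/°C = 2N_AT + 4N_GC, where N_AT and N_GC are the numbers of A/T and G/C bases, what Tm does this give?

40°C

Scanning the sequence gives A=8, T=2, G=2, C=3.
A+T = 10, G+C = 5
Tm = 2(10) + 4(5) = 20 + 20 = 40°C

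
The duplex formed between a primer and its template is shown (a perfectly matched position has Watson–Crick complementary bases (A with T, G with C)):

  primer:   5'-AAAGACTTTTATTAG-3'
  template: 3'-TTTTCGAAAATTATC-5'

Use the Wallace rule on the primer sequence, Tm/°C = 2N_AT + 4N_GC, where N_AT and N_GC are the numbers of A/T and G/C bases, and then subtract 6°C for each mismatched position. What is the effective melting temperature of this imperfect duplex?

Primer base counts: A=6, T=6, G=2, C=1 → A+T=12, G+C=3
Perfect-match Tm = 2(12) + 4(3) = 24 + 12 = 36°C
Mismatches (positions where the bases are not complementary): 3 (at positions 4, 5, 12)
Effective Tm = 36 − 3×6 = 36 − 18 = 18°C

18°C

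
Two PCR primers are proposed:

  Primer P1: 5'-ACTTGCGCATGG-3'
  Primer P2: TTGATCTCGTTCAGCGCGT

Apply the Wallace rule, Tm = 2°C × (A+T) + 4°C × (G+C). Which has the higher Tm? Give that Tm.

Primer P2, 58°C

Primer P1: A+T=5, G+C=7 → Tm = 2(5)+4(7) = 38°C
Primer P2: A+T=9, G+C=10 → Tm = 2(9)+4(10) = 58°C
38°C vs 58°C → primer P2 is higher.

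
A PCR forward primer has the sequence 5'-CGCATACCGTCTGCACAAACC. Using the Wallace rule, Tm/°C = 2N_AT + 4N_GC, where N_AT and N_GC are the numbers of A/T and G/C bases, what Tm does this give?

66°C

Scanning the sequence gives G=3, T=3, A=6, C=9.
A+T = 9, G+C = 12
Tm = 2×9 + 4×12 = 66°C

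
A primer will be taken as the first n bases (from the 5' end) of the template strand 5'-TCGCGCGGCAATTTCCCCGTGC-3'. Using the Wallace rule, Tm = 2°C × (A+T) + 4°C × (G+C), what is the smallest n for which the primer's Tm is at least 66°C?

First 19 bases: TCGCGCGGCAATTTCCCCG → Tm = 64°C (< 66°C)
First 20 bases: TCGCGCGGCAATTTCCCCGT → Tm = 66°C (≥ 66°C)
Each additional base adds 2°C (A/T) or 4°C (G/C), so Tm is non-decreasing in n; n = 20 is the first length to reach 66°C.

n = 20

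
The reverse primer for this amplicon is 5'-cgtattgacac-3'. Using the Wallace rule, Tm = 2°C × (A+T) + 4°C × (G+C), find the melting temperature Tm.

Scanning the sequence gives G=2, C=3, T=3, A=3.
AT pairs contribute 6, GC pairs contribute 5.
Tm = 4·5 + 2·6 = 20 + 12 = 32°C

32°C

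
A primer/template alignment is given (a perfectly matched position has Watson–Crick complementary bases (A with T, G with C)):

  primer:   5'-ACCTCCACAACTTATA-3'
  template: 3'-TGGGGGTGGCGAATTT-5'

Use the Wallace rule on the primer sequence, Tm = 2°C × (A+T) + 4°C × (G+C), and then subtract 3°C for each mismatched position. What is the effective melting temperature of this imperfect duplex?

32°C

Primer base counts: A=6, T=4, G=0, C=6 → A+T=10, G+C=6
Perfect-match Tm = 2(10) + 4(6) = 20 + 24 = 44°C
Mismatches (positions where the bases are not complementary): 4 (at positions 4, 9, 10, 15)
Effective Tm = 44 − 4×3 = 44 − 12 = 32°C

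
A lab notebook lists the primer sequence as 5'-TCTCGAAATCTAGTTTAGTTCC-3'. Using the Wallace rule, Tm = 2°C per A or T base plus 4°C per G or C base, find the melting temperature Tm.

60°C

Scanning the sequence gives T=9, G=3, C=5, A=5.
AT pairs contribute 14, GC pairs contribute 8.
Tm = 4·8 + 2·14 = 32 + 28 = 60°C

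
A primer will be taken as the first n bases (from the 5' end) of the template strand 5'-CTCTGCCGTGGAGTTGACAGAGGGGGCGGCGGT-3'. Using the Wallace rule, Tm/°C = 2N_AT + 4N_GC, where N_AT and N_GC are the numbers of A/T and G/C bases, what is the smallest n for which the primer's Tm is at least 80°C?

n = 25

First 24 bases: CTCTGCCGTGGAGTTGACAGAGGG → Tm = 78°C (< 80°C)
First 25 bases: CTCTGCCGTGGAGTTGACAGAGGGG → Tm = 82°C (≥ 80°C)
Each additional base adds 2°C (A/T) or 4°C (G/C), so Tm is non-decreasing in n; n = 25 is the first length to reach 80°C.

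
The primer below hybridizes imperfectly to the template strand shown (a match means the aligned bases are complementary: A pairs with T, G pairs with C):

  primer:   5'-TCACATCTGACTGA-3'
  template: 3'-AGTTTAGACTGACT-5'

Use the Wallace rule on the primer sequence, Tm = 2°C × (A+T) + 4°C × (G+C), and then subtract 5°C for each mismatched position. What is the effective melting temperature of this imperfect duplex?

Primer base counts: A=4, T=4, G=2, C=4 → A+T=8, G+C=6
Perfect-match Tm = 2(8) + 4(6) = 16 + 24 = 40°C
Mismatches (positions where the bases are not complementary): 1 (at position 4)
Effective Tm = 40 − 1×5 = 40 − 5 = 35°C

35°C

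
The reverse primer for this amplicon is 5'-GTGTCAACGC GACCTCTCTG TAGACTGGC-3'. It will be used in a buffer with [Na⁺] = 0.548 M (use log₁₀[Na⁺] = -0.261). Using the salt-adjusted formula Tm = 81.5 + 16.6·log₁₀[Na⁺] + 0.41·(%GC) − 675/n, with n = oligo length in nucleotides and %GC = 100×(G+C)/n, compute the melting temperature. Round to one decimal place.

77.9°C

Length n = 29. Base counts: T=7, G=8, A=5, C=9
G+C = 17, so %GC = 17/29 × 100 = 58.621%
Salt term: 16.6 × (-0.261) = -4.333
GC term: 0.41 × 58.621 = 24.035; length term: −675/29 = −23.276
Tm = 81.5 + (-4.333) + 24.035 − 23.276 = 77.926 → 77.9°C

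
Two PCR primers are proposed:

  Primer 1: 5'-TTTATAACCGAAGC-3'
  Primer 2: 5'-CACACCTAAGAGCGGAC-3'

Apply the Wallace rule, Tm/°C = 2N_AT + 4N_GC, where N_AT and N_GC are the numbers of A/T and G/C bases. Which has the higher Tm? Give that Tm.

Primer 2, 54°C

Primer 1: A+T=9, G+C=5 → Tm = 2(9)+4(5) = 38°C
Primer 2: A+T=7, G+C=10 → Tm = 2(7)+4(10) = 54°C
38°C vs 54°C → primer 2 is higher.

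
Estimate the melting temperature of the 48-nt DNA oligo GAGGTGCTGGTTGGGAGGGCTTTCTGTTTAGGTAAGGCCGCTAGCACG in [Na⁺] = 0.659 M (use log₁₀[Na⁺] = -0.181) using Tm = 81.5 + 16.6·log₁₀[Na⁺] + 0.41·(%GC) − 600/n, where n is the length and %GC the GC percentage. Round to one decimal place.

Length n = 48. Scanning the sequence gives T=13, G=20, A=7, C=8.
G+C = 28, so %GC = 28/48 × 100 = 58.333%
Salt term: 16.6 × (-0.181) = -3.005
GC term: 0.41 × 58.333 = 23.917; length term: −600/48 = −12.5
Tm = 81.5 + (-3.005) + 23.917 − 12.5 = 89.912 → 89.9°C

89.9°C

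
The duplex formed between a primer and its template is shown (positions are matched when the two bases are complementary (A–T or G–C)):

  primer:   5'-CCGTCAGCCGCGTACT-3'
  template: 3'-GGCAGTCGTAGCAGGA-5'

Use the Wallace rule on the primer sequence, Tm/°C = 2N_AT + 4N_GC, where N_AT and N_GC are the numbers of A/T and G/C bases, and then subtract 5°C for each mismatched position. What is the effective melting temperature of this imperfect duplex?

39°C

Primer base counts: A=2, T=3, G=4, C=7 → A+T=5, G+C=11
Perfect-match Tm = 2(5) + 4(11) = 10 + 44 = 54°C
Mismatches (positions where the bases are not complementary): 3 (at positions 9, 10, 14)
Effective Tm = 54 − 3×5 = 54 − 15 = 39°C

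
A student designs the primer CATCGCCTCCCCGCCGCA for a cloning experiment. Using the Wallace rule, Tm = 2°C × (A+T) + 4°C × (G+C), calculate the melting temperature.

C=11, G=3, A=2, T=2
AT pairs contribute 4, GC pairs contribute 14.
Tm = 4·14 + 2·4 = 56 + 8 = 64°C

64°C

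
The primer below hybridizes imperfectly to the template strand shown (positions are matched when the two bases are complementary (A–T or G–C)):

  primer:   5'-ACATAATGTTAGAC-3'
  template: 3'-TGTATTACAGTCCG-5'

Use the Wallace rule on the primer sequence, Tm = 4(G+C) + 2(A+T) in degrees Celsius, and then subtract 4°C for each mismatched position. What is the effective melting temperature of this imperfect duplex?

28°C

Primer base counts: A=6, T=4, G=2, C=2 → A+T=10, G+C=4
Perfect-match Tm = 2(10) + 4(4) = 20 + 16 = 36°C
Mismatches (positions where the bases are not complementary): 2 (at positions 10, 13)
Effective Tm = 36 − 2×4 = 36 − 8 = 28°C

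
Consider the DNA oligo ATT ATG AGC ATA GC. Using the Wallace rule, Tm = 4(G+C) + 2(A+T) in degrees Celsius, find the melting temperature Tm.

G=3, C=2, T=4, A=5
A+T = 9, G+C = 5
Tm = 4·5 + 2·9 = 20 + 18 = 38°C

38°C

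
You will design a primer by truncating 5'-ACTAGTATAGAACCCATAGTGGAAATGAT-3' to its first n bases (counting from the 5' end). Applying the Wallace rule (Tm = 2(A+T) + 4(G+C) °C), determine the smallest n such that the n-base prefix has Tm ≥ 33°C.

First 12 bases: ACTAGTATAGAA → Tm = 30°C (< 33°C)
First 13 bases: ACTAGTATAGAAC → Tm = 34°C (≥ 33°C)
Since every base adds ≥2°C, Tm only increases with n, so the threshold is first crossed at n = 13.

n = 13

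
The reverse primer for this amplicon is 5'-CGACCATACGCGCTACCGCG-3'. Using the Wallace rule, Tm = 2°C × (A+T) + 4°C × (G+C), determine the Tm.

68°C

Scanning the sequence gives T=2, C=9, G=5, A=4.
AT pairs contribute 6, GC pairs contribute 14.
Tm = 2×6 + 4×14 = 68°C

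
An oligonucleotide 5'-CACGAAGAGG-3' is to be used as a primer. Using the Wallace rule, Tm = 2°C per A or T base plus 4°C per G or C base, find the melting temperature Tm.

Base counts: A=4, T=0, C=2, G=4
A+T = 4, G+C = 6
Tm = 2×4 + 4×6 = 32°C

32°C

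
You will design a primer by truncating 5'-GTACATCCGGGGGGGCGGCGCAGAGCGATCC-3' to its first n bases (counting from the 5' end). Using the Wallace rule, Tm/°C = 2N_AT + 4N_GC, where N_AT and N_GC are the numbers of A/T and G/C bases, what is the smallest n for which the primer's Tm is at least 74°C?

First 20 bases: GTACATCCGGGGGGGCGGCG → Tm = 72°C (< 74°C)
First 21 bases: GTACATCCGGGGGGGCGGCGC → Tm = 76°C (≥ 74°C)
Each additional base adds 2°C (A/T) or 4°C (G/C), so Tm is non-decreasing in n; n = 21 is the first length to reach 74°C.

n = 21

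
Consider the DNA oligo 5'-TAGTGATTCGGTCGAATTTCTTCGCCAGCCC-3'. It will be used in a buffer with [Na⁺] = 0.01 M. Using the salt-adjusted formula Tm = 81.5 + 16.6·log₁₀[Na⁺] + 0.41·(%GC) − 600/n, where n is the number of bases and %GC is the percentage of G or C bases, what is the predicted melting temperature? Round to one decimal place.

Length n = 31. Counting bases: A=5, G=7, C=9, T=10
G+C = 16, so %GC = 16/31 × 100 = 51.613%
Salt term: 16.6 × (-2) = -33.2
GC term: 0.41 × 51.613 = 21.161; length term: −600/31 = −19.355
Tm = 81.5 + (-33.2) + 21.161 − 19.355 = 50.106 → 50.1°C

50.1°C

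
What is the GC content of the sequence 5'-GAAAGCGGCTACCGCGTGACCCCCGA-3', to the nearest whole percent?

69%

Scanning the sequence gives G=8, C=10, A=6, T=2.
G+C = 8 + 10 = 18 out of 26 bases
%GC = 18/26 × 100 = 69.23% ≈ 69%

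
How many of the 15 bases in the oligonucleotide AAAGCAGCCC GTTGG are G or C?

9

G=5, C=4, A=4, T=2
Total G or C: 5 + 4 = 9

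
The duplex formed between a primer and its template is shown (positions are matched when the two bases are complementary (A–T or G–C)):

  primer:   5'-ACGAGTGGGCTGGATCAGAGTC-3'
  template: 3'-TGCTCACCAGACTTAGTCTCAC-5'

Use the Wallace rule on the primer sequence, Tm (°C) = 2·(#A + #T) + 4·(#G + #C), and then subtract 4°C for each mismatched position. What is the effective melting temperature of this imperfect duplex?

58°C

Primer base counts: A=5, T=4, G=9, C=4 → A+T=9, G+C=13
Perfect-match Tm = 2(9) + 4(13) = 18 + 52 = 70°C
Mismatches (positions where the bases are not complementary): 3 (at positions 9, 13, 22)
Effective Tm = 70 − 3×4 = 70 − 12 = 58°C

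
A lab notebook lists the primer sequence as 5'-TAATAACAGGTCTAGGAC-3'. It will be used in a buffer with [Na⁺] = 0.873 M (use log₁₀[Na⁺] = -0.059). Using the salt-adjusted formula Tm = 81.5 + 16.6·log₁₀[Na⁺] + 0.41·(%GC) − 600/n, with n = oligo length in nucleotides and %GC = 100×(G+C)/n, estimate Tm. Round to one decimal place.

Length n = 18. G=4, C=3, A=7, T=4
G+C = 7, so %GC = 7/18 × 100 = 38.889%
Salt term: 16.6 × (-0.059) = -0.979
GC term: 0.41 × 38.889 = 15.944; length term: −600/18 = −33.333
Tm = 81.5 + (-0.979) + 15.944 − 33.333 = 63.132 → 63.1°C

63.1°C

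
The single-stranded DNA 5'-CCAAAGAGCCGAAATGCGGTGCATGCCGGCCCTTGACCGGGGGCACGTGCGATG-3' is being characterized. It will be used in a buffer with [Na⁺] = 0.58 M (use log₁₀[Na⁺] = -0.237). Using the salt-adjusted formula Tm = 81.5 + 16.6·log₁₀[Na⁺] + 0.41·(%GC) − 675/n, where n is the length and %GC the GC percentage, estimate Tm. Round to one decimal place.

Length n = 54. Scanning the sequence gives A=11, T=7, C=16, G=20.
G+C = 36, so %GC = 36/54 × 100 = 66.667%
Salt term: 16.6 × (-0.237) = -3.934
GC term: 0.41 × 66.667 = 27.333; length term: −675/54 = −12.5
Tm = 81.5 + (-3.934) + 27.333 − 12.5 = 92.399 → 92.4°C

92.4°C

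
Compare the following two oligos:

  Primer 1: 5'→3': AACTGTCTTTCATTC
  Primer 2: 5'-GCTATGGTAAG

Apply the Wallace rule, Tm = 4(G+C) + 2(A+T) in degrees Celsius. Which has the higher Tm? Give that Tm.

Primer 1, 40°C

Primer 1: A+T=10, G+C=5 → Tm = 2(10)+4(5) = 40°C
Primer 2: A+T=6, G+C=5 → Tm = 2(6)+4(5) = 32°C
40°C vs 32°C → primer 1 is higher.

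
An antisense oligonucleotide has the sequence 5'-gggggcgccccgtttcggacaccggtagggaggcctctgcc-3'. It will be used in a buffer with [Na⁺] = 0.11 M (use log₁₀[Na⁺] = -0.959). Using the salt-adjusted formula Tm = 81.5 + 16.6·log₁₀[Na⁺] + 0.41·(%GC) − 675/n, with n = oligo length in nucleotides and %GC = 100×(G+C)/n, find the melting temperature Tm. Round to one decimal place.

Length n = 41. Counting bases: T=6, C=14, A=4, G=17
G+C = 31, so %GC = 31/41 × 100 = 75.61%
Salt term: 16.6 × (-0.959) = -15.919
GC term: 0.41 × 75.61 = 31; length term: −675/41 = −16.463
Tm = 81.5 + (-15.919) + 31 − 16.463 = 80.118 → 80.1°C

80.1°C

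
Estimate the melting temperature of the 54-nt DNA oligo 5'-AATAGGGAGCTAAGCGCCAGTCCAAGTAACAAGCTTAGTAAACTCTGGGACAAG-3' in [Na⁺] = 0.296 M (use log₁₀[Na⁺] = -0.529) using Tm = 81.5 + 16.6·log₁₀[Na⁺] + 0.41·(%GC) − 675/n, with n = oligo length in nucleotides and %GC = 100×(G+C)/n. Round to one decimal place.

Length n = 54. Counting bases: A=20, G=14, C=11, T=9
G+C = 25, so %GC = 25/54 × 100 = 46.296%
Salt term: 16.6 × (-0.529) = -8.781
GC term: 0.41 × 46.296 = 18.981; length term: −675/54 = −12.5
Tm = 81.5 + (-8.781) + 18.981 − 12.5 = 79.2 → 79.2°C

79.2°C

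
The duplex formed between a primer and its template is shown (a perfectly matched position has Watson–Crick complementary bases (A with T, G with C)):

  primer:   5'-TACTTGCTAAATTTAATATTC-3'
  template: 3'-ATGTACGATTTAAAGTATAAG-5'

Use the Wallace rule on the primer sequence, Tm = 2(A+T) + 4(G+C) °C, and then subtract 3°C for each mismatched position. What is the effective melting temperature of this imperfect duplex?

44°C

Primer base counts: A=7, T=10, G=1, C=3 → A+T=17, G+C=4
Perfect-match Tm = 2(17) + 4(4) = 34 + 16 = 50°C
Mismatches (positions where the bases are not complementary): 2 (at positions 4, 15)
Effective Tm = 50 − 2×3 = 50 − 6 = 44°C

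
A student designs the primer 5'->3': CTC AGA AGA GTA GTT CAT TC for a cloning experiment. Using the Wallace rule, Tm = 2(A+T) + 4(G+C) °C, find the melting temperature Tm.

Base counts: G=4, T=6, A=6, C=4
AT pairs contribute 12, GC pairs contribute 8.
Tm = 2×12 + 4×8 = 56°C

56°C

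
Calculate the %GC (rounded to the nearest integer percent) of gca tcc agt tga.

Scanning the sequence gives G=3, A=3, C=3, T=3.
G+C = 3 + 3 = 6 out of 12 bases
%GC = 6/12 × 100 = 50% ≈ 50%

50%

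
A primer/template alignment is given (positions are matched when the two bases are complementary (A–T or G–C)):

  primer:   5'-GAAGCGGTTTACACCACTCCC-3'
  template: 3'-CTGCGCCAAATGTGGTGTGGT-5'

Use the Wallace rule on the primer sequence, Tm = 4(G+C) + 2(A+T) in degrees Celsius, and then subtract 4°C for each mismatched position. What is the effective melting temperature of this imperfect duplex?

54°C

Primer base counts: A=5, T=4, G=4, C=8 → A+T=9, G+C=12
Perfect-match Tm = 2(9) + 4(12) = 18 + 48 = 66°C
Mismatches (positions where the bases are not complementary): 3 (at positions 3, 18, 21)
Effective Tm = 66 − 3×4 = 66 − 12 = 54°C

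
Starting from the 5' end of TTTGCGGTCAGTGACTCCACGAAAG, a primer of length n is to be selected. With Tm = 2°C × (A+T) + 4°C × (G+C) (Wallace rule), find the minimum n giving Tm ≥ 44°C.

First 14 bases: TTTGCGGTCAGTGA → Tm = 42°C (< 44°C)
First 15 bases: TTTGCGGTCAGTGAC → Tm = 46°C (≥ 44°C)
Since every base adds ≥2°C, Tm only increases with n, so the threshold is first crossed at n = 15.

n = 15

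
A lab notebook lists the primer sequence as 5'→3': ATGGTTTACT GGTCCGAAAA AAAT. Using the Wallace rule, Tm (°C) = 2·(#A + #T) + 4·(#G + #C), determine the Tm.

64°C

Counting bases: A=9, G=5, C=3, T=7
So N_AT = 16 and N_GC = 8.
Tm = 2(16) + 4(8) = 32 + 32 = 64°C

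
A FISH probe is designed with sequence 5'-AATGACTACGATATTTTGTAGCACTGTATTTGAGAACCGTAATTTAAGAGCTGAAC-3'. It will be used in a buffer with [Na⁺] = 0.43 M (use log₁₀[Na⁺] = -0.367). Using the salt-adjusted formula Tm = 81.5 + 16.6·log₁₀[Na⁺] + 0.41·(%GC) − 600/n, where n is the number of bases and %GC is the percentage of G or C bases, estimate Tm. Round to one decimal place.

78.6°C

Length n = 56. Base counts: A=19, T=18, C=8, G=11
G+C = 19, so %GC = 19/56 × 100 = 33.929%
Salt term: 16.6 × (-0.367) = -6.092
GC term: 0.41 × 33.929 = 13.911; length term: −600/56 = −10.714
Tm = 81.5 + (-6.092) + 13.911 − 10.714 = 78.605 → 78.6°C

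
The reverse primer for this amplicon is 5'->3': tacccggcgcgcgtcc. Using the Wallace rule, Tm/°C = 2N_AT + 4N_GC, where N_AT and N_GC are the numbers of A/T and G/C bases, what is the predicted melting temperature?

Base counts: A=1, G=5, T=2, C=8
A+T = 3, G+C = 13
Tm = 4·13 + 2·3 = 52 + 6 = 58°C

58°C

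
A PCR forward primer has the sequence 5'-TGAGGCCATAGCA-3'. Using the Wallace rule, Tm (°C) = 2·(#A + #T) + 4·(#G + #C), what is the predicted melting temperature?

A=4, T=2, G=4, C=3
So N_AT = 6 and N_GC = 7.
Tm = 2(6) + 4(7) = 12 + 28 = 40°C

40°C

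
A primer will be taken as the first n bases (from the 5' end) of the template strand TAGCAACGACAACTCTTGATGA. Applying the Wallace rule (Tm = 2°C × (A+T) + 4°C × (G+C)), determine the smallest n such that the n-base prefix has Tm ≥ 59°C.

First 20 bases: TAGCAACGACAACTCTTGAT → Tm = 56°C (< 59°C)
First 21 bases: TAGCAACGACAACTCTTGATG → Tm = 60°C (≥ 59°C)
Each additional base adds 2°C (A/T) or 4°C (G/C), so Tm is non-decreasing in n; n = 21 is the first length to reach 59°C.

n = 21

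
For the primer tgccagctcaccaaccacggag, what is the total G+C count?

Base counts: C=9, T=2, G=5, A=6
G+C = 5 + 9 = 14

14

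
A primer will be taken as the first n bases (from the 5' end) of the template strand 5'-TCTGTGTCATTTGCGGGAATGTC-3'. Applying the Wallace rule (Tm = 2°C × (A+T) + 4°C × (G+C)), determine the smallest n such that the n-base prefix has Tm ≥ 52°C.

n = 17

First 16 bases: TCTGTGTCATTTGCGG → Tm = 48°C (< 52°C)
First 17 bases: TCTGTGTCATTTGCGGG → Tm = 52°C (≥ 52°C)
Since every base adds ≥2°C, Tm only increases with n, so the threshold is first crossed at n = 17.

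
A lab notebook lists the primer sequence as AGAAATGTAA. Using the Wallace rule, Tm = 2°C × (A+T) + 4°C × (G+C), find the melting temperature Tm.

Base counts: A=6, C=0, T=2, G=2
A+T = 8, G+C = 2
Tm = 4·2 + 2·8 = 8 + 16 = 24°C

24°C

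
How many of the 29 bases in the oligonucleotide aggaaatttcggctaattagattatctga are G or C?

G=6, A=10, T=10, C=3
G+C = 6 + 3 = 9

9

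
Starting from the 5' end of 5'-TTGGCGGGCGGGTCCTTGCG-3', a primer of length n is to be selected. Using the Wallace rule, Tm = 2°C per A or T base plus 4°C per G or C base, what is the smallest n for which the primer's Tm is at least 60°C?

First 17 bases: TTGGCGGGCGGGTCCTT → Tm = 58°C (< 60°C)
First 18 bases: TTGGCGGGCGGGTCCTTG → Tm = 62°C (≥ 60°C)
Since every base adds ≥2°C, Tm only increases with n, so the threshold is first crossed at n = 18.

n = 18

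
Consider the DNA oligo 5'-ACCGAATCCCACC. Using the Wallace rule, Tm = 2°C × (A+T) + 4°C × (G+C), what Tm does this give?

42°C

Scanning the sequence gives A=4, T=1, C=7, G=1.
So N_AT = 5 and N_GC = 8.
Tm = 2(5) + 4(8) = 10 + 32 = 42°C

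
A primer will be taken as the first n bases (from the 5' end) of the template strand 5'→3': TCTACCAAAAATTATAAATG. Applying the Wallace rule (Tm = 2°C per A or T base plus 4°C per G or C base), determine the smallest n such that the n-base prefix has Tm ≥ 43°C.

n = 19

First 18 bases: TCTACCAAAAATTATAAA → Tm = 42°C (< 43°C)
First 19 bases: TCTACCAAAAATTATAAAT → Tm = 44°C (≥ 43°C)
Since every base adds ≥2°C, Tm only increases with n, so the threshold is first crossed at n = 19.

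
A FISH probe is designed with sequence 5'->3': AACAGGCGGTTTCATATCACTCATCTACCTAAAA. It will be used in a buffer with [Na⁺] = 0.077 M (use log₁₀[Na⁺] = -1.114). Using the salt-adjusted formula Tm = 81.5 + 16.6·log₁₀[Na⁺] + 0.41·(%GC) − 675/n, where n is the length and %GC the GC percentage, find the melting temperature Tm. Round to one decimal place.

Length n = 34. Scanning the sequence gives G=4, A=12, T=9, C=9.
G+C = 13, so %GC = 13/34 × 100 = 38.235%
Salt term: 16.6 × (-1.114) = -18.492
GC term: 0.41 × 38.235 = 15.676; length term: −675/34 = −19.853
Tm = 81.5 + (-18.492) + 15.676 − 19.853 = 58.831 → 58.8°C

58.8°C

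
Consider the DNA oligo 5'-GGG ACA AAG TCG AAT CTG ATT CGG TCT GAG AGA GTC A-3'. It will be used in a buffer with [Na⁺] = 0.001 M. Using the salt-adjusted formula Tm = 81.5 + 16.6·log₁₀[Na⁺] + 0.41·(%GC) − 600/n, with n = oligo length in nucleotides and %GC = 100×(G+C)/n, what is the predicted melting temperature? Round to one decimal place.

Length n = 37. Counting bases: A=11, G=12, T=8, C=6
G+C = 18, so %GC = 18/37 × 100 = 48.649%
Salt term: 16.6 × (-3) = -49.8
GC term: 0.41 × 48.649 = 19.946; length term: −600/37 = −16.216
Tm = 81.5 + (-49.8) + 19.946 − 16.216 = 35.43 → 35.4°C

35.4°C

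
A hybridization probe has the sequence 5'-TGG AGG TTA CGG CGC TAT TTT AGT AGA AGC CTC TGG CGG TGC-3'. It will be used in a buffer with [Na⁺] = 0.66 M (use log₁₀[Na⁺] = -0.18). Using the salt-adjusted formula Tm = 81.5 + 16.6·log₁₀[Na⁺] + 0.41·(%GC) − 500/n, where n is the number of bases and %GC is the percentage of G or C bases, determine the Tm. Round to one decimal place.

Length n = 42. T=12, G=15, A=7, C=8
G+C = 23, so %GC = 23/42 × 100 = 54.762%
Salt term: 16.6 × (-0.18) = -2.988
GC term: 0.41 × 54.762 = 22.452; length term: −500/42 = −11.905
Tm = 81.5 + (-2.988) + 22.452 − 11.905 = 89.059 → 89.1°C

89.1°C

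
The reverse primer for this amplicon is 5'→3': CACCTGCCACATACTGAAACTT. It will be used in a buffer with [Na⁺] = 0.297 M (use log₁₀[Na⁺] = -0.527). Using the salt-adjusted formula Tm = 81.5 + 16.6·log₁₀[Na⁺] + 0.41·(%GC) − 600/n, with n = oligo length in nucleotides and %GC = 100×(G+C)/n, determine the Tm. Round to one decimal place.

Length n = 22. Counting bases: C=8, A=7, G=2, T=5
G+C = 10, so %GC = 10/22 × 100 = 45.455%
Salt term: 16.6 × (-0.527) = -8.748
GC term: 0.41 × 45.455 = 18.637; length term: −600/22 = −27.273
Tm = 81.5 + (-8.748) + 18.637 − 27.273 = 64.116 → 64.1°C

64.1°C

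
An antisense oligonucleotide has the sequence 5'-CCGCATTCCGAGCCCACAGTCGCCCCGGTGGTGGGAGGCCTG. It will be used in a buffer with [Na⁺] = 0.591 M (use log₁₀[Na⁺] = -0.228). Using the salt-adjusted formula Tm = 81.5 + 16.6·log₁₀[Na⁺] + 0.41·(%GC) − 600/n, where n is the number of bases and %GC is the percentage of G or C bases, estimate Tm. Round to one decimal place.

Length n = 42. Counting bases: C=16, G=15, A=5, T=6
G+C = 31, so %GC = 31/42 × 100 = 73.81%
Salt term: 16.6 × (-0.228) = -3.785
GC term: 0.41 × 73.81 = 30.262; length term: −600/42 = −14.286
Tm = 81.5 + (-3.785) + 30.262 − 14.286 = 93.691 → 93.7°C

93.7°C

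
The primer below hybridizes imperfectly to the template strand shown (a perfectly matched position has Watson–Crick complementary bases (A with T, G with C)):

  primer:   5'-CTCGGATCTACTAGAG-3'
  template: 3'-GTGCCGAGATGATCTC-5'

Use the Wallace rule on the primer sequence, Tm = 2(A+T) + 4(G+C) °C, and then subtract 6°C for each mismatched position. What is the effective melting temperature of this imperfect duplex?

36°C

Primer base counts: A=4, T=4, G=4, C=4 → A+T=8, G+C=8
Perfect-match Tm = 2(8) + 4(8) = 16 + 32 = 48°C
Mismatches (positions where the bases are not complementary): 2 (at positions 2, 6)
Effective Tm = 48 − 2×6 = 48 − 12 = 36°C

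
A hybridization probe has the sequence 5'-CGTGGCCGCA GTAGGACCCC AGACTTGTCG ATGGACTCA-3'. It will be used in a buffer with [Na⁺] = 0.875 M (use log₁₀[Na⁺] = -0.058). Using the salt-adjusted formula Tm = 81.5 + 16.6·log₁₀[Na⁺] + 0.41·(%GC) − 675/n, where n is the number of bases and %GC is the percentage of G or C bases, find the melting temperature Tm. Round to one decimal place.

88.5°C

Length n = 39. Counting bases: G=12, T=7, A=8, C=12
G+C = 24, so %GC = 24/39 × 100 = 61.538%
Salt term: 16.6 × (-0.058) = -0.963
GC term: 0.41 × 61.538 = 25.231; length term: −675/39 = −17.308
Tm = 81.5 + (-0.963) + 25.231 − 17.308 = 88.46 → 88.5°C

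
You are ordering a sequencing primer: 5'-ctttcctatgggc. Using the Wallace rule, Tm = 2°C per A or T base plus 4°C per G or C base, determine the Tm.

40°C

T=5, A=1, G=3, C=4
So N_AT = 6 and N_GC = 7.
Tm = 2×6 + 4×7 = 40°C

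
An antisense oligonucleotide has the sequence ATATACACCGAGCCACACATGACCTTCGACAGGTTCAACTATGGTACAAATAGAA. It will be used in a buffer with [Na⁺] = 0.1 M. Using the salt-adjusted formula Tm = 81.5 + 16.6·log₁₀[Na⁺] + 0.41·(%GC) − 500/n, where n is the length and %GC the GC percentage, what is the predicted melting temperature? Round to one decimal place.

Length n = 55. Base counts: A=21, G=9, C=14, T=11
G+C = 23, so %GC = 23/55 × 100 = 41.818%
Salt term: 16.6 × (-1) = -16.6
GC term: 0.41 × 41.818 = 17.145; length term: −500/55 = −9.091
Tm = 81.5 + (-16.6) + 17.145 − 9.091 = 72.954 → 73.0°C

73.0°C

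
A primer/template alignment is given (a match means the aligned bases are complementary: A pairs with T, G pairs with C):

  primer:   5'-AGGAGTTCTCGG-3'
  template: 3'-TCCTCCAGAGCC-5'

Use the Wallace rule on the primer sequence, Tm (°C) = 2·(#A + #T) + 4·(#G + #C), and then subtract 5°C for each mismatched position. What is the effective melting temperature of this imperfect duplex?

33°C

Primer base counts: A=2, T=3, G=5, C=2 → A+T=5, G+C=7
Perfect-match Tm = 2(5) + 4(7) = 10 + 28 = 38°C
Mismatches (positions where the bases are not complementary): 1 (at position 6)
Effective Tm = 38 − 1×5 = 38 − 5 = 33°C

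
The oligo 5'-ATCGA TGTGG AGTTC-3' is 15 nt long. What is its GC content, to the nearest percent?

47%

Base counts: A=3, C=2, T=5, G=5
G+C = 5 + 2 = 7 out of 15 bases
%GC = 7/15 × 100 = 46.67% ≈ 47%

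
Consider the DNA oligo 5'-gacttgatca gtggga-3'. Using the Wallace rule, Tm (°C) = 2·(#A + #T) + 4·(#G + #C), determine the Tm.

48°C

Scanning the sequence gives C=2, A=4, T=4, G=6.
AT pairs contribute 8, GC pairs contribute 8.
Tm = 2×8 + 4×8 = 48°C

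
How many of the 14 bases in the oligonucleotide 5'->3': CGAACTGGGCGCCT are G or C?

Counting bases: C=5, T=2, G=5, A=2
Total G or C: 5 + 5 = 10

10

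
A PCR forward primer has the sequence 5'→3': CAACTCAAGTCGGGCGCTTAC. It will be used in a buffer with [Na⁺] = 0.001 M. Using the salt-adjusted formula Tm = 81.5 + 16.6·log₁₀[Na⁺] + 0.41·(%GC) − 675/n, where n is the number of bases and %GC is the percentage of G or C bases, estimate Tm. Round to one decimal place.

23.0°C

Length n = 21. Scanning the sequence gives C=7, T=4, G=5, A=5.
G+C = 12, so %GC = 12/21 × 100 = 57.143%
Salt term: 16.6 × (-3) = -49.8
GC term: 0.41 × 57.143 = 23.429; length term: −675/21 = −32.143
Tm = 81.5 + (-49.8) + 23.429 − 32.143 = 22.986 → 23.0°C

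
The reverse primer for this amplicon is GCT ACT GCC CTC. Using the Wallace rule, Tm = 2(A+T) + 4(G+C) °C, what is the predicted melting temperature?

Scanning the sequence gives C=6, G=2, A=1, T=3.
AT pairs contribute 4, GC pairs contribute 8.
Tm = 2(4) + 4(8) = 8 + 32 = 40°C

40°C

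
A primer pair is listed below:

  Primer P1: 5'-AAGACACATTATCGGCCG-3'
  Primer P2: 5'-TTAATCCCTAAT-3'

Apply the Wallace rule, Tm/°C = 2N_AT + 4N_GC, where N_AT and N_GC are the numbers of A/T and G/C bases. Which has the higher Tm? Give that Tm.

Primer P1: A+T=9, G+C=9 → Tm = 2(9)+4(9) = 54°C
Primer P2: A+T=9, G+C=3 → Tm = 2(9)+4(3) = 30°C
54°C vs 30°C → primer P1 is higher.

Primer P1, 54°C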